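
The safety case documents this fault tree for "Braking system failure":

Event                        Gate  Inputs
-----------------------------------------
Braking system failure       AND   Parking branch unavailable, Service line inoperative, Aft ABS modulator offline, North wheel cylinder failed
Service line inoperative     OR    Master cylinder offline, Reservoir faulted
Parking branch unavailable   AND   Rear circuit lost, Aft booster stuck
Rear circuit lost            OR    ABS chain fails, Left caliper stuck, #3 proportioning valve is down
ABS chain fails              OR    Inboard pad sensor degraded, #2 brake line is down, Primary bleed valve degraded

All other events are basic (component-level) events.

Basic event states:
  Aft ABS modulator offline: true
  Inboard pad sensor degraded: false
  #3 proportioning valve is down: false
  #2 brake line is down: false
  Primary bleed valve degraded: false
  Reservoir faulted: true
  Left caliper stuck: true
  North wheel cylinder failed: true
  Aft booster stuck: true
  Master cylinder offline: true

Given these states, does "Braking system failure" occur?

Yes

ABS chain fails [OR]: Inboard pad sensor degraded=not, #2 brake line is down=not, Primary bleed valve degraded=not → no input occurs → does not occur.
Rear circuit lost [OR]: ABS chain fails=not, Left caliper stuck=occurs, #3 proportioning valve is down=not → at least one input occurs → occurs.
Parking branch unavailable [AND]: Rear circuit lost=occurs, Aft booster stuck=occurs → all inputs occur → occurs.
Service line inoperative [OR]: Master cylinder offline=occurs, Reservoir faulted=occurs → at least one input occurs → occurs.
Braking system failure [AND]: Parking branch unavailable=occurs, Service line inoperative=occurs, Aft ABS modulator offline=occurs, North wheel cylinder failed=occurs → all inputs occur → occurs.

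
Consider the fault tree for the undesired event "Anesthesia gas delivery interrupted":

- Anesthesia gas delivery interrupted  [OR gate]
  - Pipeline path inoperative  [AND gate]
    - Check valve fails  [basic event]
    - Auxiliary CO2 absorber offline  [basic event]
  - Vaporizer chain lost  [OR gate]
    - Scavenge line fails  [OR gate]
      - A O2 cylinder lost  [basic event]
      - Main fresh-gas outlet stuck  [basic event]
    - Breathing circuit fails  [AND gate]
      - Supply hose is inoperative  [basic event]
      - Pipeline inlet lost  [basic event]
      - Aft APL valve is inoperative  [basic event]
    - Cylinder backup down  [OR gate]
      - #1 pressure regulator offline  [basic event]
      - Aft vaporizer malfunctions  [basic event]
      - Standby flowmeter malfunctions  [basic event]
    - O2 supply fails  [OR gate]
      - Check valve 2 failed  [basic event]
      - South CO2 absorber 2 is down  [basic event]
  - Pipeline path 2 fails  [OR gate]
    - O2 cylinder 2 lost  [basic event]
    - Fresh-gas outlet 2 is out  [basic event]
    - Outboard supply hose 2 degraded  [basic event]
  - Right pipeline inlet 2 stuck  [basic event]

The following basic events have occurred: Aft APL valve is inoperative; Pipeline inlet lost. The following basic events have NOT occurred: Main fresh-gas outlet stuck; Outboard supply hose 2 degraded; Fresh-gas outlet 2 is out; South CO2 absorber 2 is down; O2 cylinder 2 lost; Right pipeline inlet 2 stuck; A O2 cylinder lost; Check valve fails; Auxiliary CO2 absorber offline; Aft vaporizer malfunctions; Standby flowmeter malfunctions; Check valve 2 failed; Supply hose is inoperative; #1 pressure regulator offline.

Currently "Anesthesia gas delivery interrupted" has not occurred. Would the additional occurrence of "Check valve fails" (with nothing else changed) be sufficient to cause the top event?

No

Counterfactual: set "Check valve fails" to occurred.
Pipeline path inoperative [AND]: Check valve fails=occurs, Auxiliary CO2 absorber offline=not → not all inputs occur → does not occur.
Scavenge line fails [OR]: A O2 cylinder lost=not, Main fresh-gas outlet stuck=not → no input occurs → does not occur.
Breathing circuit fails [AND]: Supply hose is inoperative=not, Pipeline inlet lost=occurs, Aft APL valve is inoperative=occurs → not all inputs occur → does not occur.
Cylinder backup down [OR]: #1 pressure regulator offline=not, Aft vaporizer malfunctions=not, Standby flowmeter malfunctions=not → no input occurs → does not occur.
O2 supply fails [OR]: Check valve 2 failed=not, South CO2 absorber 2 is down=not → no input occurs → does not occur.
Vaporizer chain lost [OR]: Scavenge line fails=not, Breathing circuit fails=not, Cylinder backup down=not, O2 supply fails=not → no input occurs → does not occur.
Pipeline path 2 fails [OR]: O2 cylinder 2 lost=not, Fresh-gas outlet 2 is out=not, Outboard supply hose 2 degraded=not → no input occurs → does not occur.
Anesthesia gas delivery interrupted [OR]: Pipeline path inoperative=not, Vaporizer chain lost=not, Pipeline path 2 fails=not, Right pipeline inlet 2 stuck=not → no input occurs → does not occur.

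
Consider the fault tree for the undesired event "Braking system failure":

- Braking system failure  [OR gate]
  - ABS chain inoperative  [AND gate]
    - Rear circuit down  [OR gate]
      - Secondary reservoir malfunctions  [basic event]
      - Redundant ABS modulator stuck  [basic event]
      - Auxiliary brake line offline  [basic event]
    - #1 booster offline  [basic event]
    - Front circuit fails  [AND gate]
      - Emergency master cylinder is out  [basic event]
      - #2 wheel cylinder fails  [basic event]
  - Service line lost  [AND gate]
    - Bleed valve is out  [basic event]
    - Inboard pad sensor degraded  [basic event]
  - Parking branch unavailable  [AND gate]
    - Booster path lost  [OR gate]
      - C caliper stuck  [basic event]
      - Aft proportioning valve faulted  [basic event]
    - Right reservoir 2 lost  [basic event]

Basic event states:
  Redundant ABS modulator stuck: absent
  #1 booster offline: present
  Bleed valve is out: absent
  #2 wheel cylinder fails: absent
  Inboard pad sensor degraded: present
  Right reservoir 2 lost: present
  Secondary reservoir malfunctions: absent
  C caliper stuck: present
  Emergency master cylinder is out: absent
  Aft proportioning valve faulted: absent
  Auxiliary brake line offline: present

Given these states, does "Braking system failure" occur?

Yes

Rear circuit down [OR]: Secondary reservoir malfunctions=not, Redundant ABS modulator stuck=not, Auxiliary brake line offline=occurs → at least one input occurs → occurs.
Front circuit fails [AND]: Emergency master cylinder is out=not, #2 wheel cylinder fails=not → not all inputs occur → does not occur.
ABS chain inoperative [AND]: Rear circuit down=occurs, #1 booster offline=occurs, Front circuit fails=not → not all inputs occur → does not occur.
Service line lost [AND]: Bleed valve is out=not, Inboard pad sensor degraded=occurs → not all inputs occur → does not occur.
Booster path lost [OR]: C caliper stuck=occurs, Aft proportioning valve faulted=not → at least one input occurs → occurs.
Parking branch unavailable [AND]: Booster path lost=occurs, Right reservoir 2 lost=occurs → all inputs occur → occurs.
Braking system failure [OR]: ABS chain inoperative=not, Service line lost=not, Parking branch unavailable=occurs → at least one input occurs → occurs.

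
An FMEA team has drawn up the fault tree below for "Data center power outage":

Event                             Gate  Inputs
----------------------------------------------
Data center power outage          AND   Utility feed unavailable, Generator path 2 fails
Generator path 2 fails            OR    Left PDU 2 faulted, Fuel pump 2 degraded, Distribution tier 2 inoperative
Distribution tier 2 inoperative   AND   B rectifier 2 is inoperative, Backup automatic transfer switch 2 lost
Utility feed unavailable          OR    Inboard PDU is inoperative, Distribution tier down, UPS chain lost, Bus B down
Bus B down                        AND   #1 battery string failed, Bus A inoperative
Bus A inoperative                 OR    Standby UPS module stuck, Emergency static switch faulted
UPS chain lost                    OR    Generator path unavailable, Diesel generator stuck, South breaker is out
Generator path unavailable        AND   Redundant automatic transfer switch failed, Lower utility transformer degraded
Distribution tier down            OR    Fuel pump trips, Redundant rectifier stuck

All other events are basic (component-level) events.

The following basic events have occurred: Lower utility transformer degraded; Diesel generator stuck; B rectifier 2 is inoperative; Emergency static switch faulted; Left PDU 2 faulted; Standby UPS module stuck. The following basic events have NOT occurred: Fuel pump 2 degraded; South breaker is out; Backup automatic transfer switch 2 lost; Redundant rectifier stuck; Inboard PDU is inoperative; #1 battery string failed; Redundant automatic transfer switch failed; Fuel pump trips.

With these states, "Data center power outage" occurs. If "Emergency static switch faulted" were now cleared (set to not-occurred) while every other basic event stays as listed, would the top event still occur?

Yes

Counterfactual: set "Emergency static switch faulted" to not occurred.
Distribution tier down [OR]: Fuel pump trips=not, Redundant rectifier stuck=not → no input occurs → does not occur.
Generator path unavailable [AND]: Redundant automatic transfer switch failed=not, Lower utility transformer degraded=occurs → not all inputs occur → does not occur.
UPS chain lost [OR]: Generator path unavailable=not, Diesel generator stuck=occurs, South breaker is out=not → at least one input occurs → occurs.
Bus A inoperative [OR]: Standby UPS module stuck=occurs, Emergency static switch faulted=not → at least one input occurs → occurs.
Bus B down [AND]: #1 battery string failed=not, Bus A inoperative=occurs → not all inputs occur → does not occur.
Utility feed unavailable [OR]: Inboard PDU is inoperative=not, Distribution tier down=not, UPS chain lost=occurs, Bus B down=not → at least one input occurs → occurs.
Distribution tier 2 inoperative [AND]: B rectifier 2 is inoperative=occurs, Backup automatic transfer switch 2 lost=not → not all inputs occur → does not occur.
Generator path 2 fails [OR]: Left PDU 2 faulted=occurs, Fuel pump 2 degraded=not, Distribution tier 2 inoperative=not → at least one input occurs → occurs.
Data center power outage [AND]: Utility feed unavailable=occurs, Generator path 2 fails=occurs → all inputs occur → occurs.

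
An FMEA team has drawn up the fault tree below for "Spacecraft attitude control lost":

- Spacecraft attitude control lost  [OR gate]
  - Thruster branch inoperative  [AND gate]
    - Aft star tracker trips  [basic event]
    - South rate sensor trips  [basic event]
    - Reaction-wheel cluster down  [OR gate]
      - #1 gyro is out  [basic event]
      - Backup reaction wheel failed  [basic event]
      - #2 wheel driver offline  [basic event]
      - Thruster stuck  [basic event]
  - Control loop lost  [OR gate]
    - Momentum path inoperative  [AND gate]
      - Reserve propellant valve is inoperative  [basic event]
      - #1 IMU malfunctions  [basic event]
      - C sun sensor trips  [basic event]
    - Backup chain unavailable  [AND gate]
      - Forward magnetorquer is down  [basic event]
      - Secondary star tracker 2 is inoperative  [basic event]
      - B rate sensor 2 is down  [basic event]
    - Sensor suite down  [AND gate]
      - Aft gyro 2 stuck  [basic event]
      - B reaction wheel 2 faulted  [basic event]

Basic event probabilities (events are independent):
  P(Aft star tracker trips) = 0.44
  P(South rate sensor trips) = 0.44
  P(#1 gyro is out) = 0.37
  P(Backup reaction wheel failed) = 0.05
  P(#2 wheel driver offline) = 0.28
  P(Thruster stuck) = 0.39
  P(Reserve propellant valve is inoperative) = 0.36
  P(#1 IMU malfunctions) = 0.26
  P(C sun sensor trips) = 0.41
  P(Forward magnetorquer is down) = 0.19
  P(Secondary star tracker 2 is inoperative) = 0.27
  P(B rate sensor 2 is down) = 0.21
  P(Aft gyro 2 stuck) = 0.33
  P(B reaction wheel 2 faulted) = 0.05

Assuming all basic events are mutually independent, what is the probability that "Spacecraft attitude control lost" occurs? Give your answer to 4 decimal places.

P(Reaction-wheel cluster down) [OR] = 1 − (1−0.37) × (1−0.05) × (1−0.28) × (1−0.39) = 0.737139
P(Thruster branch inoperative) [AND] = 0.44 × 0.44 × 0.737139 = 0.142710
P(Momentum path inoperative) [AND] = 0.36 × 0.26 × 0.41 = 0.038376
P(Backup chain unavailable) [AND] = 0.19 × 0.27 × 0.21 = 0.010773
P(Sensor suite down) [AND] = 0.33 × 0.05 = 0.016500
P(Control loop lost) [OR] = 1 − (1−0.038376) × (1−0.010773) × (1−0.016500) = 0.064431
P(Spacecraft attitude control lost) [OR] = 1 − (1−0.142710) × (1−0.064431) = 0.197946
Rounded to 4 decimal places: P(Spacecraft attitude control lost) ≈ 0.1979.

0.1979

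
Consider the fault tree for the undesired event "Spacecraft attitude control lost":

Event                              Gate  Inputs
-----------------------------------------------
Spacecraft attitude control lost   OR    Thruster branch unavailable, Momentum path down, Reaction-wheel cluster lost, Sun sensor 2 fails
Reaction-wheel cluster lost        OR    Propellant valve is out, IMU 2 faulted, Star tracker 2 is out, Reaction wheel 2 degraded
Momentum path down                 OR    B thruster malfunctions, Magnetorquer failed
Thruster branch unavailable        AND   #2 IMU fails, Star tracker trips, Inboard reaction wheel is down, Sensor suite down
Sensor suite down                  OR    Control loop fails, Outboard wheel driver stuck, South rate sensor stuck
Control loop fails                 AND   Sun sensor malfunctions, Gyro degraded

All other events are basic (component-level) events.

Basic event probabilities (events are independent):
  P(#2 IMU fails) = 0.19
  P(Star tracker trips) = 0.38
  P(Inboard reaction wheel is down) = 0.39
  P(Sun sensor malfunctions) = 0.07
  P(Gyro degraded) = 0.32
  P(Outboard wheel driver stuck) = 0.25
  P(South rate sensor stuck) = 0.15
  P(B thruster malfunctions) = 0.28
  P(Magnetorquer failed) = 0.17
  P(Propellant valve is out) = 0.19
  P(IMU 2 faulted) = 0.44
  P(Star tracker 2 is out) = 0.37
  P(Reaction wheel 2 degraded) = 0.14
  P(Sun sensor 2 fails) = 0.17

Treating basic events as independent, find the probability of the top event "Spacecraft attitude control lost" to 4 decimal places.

0.8794

P(Control loop fails) [AND] = 0.07 × 0.32 = 0.022400
P(Sensor suite down) [OR] = 1 − (1−0.022400) × (1−0.25) × (1−0.15) = 0.376780
P(Thruster branch unavailable) [AND] = 0.19 × 0.38 × 0.39 × 0.376780 = 0.010609
P(Momentum path down) [OR] = 1 − (1−0.28) × (1−0.17) = 0.402400
P(Reaction-wheel cluster lost) [OR] = 1 − (1−0.19) × (1−0.44) × (1−0.37) × (1−0.14) = 0.754240
P(Spacecraft attitude control lost) [OR] = 1 − (1−0.010609) × (1−0.402400) × (1−0.754240) × (1−0.17) = 0.879394
Rounded to 4 decimal places: P(Spacecraft attitude control lost) ≈ 0.8794.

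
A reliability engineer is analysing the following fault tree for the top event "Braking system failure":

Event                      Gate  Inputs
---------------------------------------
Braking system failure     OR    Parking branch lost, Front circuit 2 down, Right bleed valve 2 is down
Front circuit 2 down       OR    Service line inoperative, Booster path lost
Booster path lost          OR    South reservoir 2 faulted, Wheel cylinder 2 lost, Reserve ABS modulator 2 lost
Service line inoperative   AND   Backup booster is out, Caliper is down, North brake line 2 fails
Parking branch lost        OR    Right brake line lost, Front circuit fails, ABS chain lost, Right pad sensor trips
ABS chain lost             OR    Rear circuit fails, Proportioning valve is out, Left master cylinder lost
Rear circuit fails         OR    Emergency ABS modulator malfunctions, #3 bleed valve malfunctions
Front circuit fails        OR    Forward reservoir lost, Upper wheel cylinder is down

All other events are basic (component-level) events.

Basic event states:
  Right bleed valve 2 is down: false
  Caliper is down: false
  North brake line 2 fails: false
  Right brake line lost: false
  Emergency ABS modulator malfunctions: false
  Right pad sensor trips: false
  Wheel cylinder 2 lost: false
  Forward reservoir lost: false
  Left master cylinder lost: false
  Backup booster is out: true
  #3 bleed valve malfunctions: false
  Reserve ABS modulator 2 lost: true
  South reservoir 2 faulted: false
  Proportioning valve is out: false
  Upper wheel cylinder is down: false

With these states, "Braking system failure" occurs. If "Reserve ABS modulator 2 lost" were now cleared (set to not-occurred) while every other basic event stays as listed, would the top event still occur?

No

Counterfactual: set "Reserve ABS modulator 2 lost" to not occurred.
Front circuit fails [OR]: Forward reservoir lost=not, Upper wheel cylinder is down=not → no input occurs → does not occur.
Rear circuit fails [OR]: Emergency ABS modulator malfunctions=not, #3 bleed valve malfunctions=not → no input occurs → does not occur.
ABS chain lost [OR]: Rear circuit fails=not, Proportioning valve is out=not, Left master cylinder lost=not → no input occurs → does not occur.
Parking branch lost [OR]: Right brake line lost=not, Front circuit fails=not, ABS chain lost=not, Right pad sensor trips=not → no input occurs → does not occur.
Service line inoperative [AND]: Backup booster is out=occurs, Caliper is down=not, North brake line 2 fails=not → not all inputs occur → does not occur.
Booster path lost [OR]: South reservoir 2 faulted=not, Wheel cylinder 2 lost=not, Reserve ABS modulator 2 lost=not → no input occurs → does not occur.
Front circuit 2 down [OR]: Service line inoperative=not, Booster path lost=not → no input occurs → does not occur.
Braking system failure [OR]: Parking branch lost=not, Front circuit 2 down=not, Right bleed valve 2 is down=not → no input occurs → does not occur.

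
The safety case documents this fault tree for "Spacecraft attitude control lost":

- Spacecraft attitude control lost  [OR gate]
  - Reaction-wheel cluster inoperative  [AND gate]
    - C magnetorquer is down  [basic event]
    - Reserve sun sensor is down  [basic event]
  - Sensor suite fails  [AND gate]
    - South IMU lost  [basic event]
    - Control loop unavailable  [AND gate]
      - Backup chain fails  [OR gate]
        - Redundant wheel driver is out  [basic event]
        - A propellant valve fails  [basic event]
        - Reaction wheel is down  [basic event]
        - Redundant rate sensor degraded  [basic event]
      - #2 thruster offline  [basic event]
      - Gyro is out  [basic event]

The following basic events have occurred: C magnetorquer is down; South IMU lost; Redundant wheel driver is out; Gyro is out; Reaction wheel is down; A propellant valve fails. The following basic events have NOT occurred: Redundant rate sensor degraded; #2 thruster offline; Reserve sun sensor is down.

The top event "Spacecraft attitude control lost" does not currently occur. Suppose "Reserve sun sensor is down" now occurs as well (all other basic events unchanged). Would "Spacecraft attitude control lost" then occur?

Yes

Counterfactual: set "Reserve sun sensor is down" to occurred.
Reaction-wheel cluster inoperative [AND]: C magnetorquer is down=occurs, Reserve sun sensor is down=occurs → all inputs occur → occurs.
Backup chain fails [OR]: Redundant wheel driver is out=occurs, A propellant valve fails=occurs, Reaction wheel is down=occurs, Redundant rate sensor degraded=not → at least one input occurs → occurs.
Control loop unavailable [AND]: Backup chain fails=occurs, #2 thruster offline=not, Gyro is out=occurs → not all inputs occur → does not occur.
Sensor suite fails [AND]: South IMU lost=occurs, Control loop unavailable=not → not all inputs occur → does not occur.
Spacecraft attitude control lost [OR]: Reaction-wheel cluster inoperative=occurs, Sensor suite fails=not → at least one input occurs → occurs.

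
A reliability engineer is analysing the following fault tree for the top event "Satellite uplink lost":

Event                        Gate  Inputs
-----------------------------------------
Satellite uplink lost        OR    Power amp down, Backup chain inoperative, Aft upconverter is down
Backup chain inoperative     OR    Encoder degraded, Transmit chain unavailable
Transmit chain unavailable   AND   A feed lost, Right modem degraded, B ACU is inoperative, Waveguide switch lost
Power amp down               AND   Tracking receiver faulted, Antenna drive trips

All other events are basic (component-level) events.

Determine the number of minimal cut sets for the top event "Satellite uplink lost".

Power amp down [AND]: one cut set from each child combined → 1 × 1 = 1 cut set(s).
Transmit chain unavailable [AND]: one cut set from each child combined → 1 × 1 × 1 × 1 = 1 cut set(s).
Backup chain inoperative [OR]: union of children's cut sets → 2 cut set(s).
Satellite uplink lost [OR]: union of children's cut sets → 4 cut set(s).
Minimal cut sets: {Antenna drive trips, Tracking receiver faulted}; {Encoder degraded}; {A feed lost, B ACU is inoperative, Right modem degraded, Waveguide switch lost}; {Aft upconverter is down}.

4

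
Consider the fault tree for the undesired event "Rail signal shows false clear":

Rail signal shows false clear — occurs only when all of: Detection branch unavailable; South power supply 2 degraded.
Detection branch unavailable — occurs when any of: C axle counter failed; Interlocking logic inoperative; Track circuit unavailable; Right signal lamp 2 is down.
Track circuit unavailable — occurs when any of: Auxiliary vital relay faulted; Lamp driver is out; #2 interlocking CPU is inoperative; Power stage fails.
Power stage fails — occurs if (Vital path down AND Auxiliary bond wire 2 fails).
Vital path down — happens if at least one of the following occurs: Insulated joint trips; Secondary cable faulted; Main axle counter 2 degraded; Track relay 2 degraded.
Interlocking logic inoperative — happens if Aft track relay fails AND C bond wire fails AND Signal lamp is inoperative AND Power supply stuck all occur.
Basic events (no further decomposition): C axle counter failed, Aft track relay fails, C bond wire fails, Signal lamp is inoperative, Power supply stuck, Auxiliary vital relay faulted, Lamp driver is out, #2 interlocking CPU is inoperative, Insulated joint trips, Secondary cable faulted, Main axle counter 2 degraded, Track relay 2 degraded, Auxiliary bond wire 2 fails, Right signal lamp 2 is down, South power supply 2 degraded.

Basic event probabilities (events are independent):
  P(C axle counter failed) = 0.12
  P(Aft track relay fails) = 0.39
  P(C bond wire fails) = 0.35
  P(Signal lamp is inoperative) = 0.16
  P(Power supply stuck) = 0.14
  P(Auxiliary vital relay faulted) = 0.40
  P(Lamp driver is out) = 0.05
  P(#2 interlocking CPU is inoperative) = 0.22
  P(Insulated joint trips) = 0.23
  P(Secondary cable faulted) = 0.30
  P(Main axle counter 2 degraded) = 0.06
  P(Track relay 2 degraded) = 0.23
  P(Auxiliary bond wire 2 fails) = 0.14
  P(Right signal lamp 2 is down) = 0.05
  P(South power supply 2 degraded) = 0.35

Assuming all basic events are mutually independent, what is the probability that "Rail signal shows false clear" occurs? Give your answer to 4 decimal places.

P(Interlocking logic inoperative) [AND] = 0.39 × 0.35 × 0.16 × 0.14 = 0.003058
P(Vital path down) [OR] = 1 − (1−0.23) × (1−0.30) × (1−0.06) × (1−0.23) = 0.609872
P(Power stage fails) [AND] = 0.609872 × 0.14 = 0.085382
P(Track circuit unavailable) [OR] = 1 − (1−0.40) × (1−0.05) × (1−0.22) × (1−0.085382) = 0.593361
P(Detection branch unavailable) [OR] = 1 − (1−0.12) × (1−0.003058) × (1−0.593361) × (1−0.05) = 0.661089
P(Rail signal shows false clear) [AND] = 0.661089 × 0.35 = 0.231381
Rounded to 4 decimal places: P(Rail signal shows false clear) ≈ 0.2314.

0.2314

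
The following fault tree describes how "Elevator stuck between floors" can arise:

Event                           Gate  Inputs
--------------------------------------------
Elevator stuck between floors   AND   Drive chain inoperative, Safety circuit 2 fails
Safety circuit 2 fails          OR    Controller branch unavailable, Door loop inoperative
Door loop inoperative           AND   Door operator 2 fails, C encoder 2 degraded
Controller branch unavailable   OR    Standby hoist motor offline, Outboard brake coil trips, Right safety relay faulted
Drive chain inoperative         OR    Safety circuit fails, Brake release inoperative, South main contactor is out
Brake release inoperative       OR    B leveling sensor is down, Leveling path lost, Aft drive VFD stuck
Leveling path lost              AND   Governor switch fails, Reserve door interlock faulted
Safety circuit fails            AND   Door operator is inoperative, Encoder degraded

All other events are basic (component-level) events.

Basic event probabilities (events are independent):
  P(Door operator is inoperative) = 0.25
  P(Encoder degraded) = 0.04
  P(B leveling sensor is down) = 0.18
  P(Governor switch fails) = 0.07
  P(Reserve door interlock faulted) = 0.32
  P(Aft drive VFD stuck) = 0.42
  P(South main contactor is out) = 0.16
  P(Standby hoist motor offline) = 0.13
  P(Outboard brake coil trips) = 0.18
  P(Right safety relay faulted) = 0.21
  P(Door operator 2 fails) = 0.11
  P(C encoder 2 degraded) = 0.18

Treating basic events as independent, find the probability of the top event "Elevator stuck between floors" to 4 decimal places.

P(Safety circuit fails) [AND] = 0.25 × 0.04 = 0.010000
P(Leveling path lost) [AND] = 0.07 × 0.32 = 0.022400
P(Brake release inoperative) [OR] = 1 − (1−0.18) × (1−0.022400) × (1−0.42) = 0.535053
P(Drive chain inoperative) [OR] = 1 − (1−0.010000) × (1−0.535053) × (1−0.16) = 0.613350
P(Controller branch unavailable) [OR] = 1 − (1−0.13) × (1−0.18) × (1−0.21) = 0.436414
P(Door loop inoperative) [AND] = 0.11 × 0.18 = 0.019800
P(Safety circuit 2 fails) [OR] = 1 − (1−0.436414) × (1−0.019800) = 0.447573
P(Elevator stuck between floors) [AND] = 0.613350 × 0.447573 = 0.274519
Rounded to 4 decimal places: P(Elevator stuck between floors) ≈ 0.2745.

0.2745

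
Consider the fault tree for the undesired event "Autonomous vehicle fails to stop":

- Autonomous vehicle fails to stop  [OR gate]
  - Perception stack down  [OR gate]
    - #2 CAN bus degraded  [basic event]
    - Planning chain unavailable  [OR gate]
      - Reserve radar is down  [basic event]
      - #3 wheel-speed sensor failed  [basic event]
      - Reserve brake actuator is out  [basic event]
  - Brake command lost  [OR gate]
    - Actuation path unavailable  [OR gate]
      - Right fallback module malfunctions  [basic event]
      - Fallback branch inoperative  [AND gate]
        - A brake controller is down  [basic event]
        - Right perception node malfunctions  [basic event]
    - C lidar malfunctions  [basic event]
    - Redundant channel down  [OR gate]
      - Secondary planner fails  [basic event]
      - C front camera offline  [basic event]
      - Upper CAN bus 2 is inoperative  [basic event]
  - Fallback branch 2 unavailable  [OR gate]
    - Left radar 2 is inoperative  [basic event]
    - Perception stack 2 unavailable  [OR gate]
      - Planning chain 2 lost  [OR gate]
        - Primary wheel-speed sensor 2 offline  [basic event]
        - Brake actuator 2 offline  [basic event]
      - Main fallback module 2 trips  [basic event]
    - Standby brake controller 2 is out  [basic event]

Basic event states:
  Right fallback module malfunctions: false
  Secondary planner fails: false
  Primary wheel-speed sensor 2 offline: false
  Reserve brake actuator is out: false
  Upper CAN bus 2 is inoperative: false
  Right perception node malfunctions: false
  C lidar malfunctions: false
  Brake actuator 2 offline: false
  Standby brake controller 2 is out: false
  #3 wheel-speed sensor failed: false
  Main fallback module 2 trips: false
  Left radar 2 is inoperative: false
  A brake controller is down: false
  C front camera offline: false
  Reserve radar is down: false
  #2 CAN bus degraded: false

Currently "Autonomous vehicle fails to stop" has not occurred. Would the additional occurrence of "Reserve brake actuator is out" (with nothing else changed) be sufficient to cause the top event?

Yes

Counterfactual: set "Reserve brake actuator is out" to occurred.
Planning chain unavailable [OR]: Reserve radar is down=not, #3 wheel-speed sensor failed=not, Reserve brake actuator is out=occurs → at least one input occurs → occurs.
Perception stack down [OR]: #2 CAN bus degraded=not, Planning chain unavailable=occurs → at least one input occurs → occurs.
Fallback branch inoperative [AND]: A brake controller is down=not, Right perception node malfunctions=not → not all inputs occur → does not occur.
Actuation path unavailable [OR]: Right fallback module malfunctions=not, Fallback branch inoperative=not → no input occurs → does not occur.
Redundant channel down [OR]: Secondary planner fails=not, C front camera offline=not, Upper CAN bus 2 is inoperative=not → no input occurs → does not occur.
Brake command lost [OR]: Actuation path unavailable=not, C lidar malfunctions=not, Redundant channel down=not → no input occurs → does not occur.
Planning chain 2 lost [OR]: Primary wheel-speed sensor 2 offline=not, Brake actuator 2 offline=not → no input occurs → does not occur.
Perception stack 2 unavailable [OR]: Planning chain 2 lost=not, Main fallback module 2 trips=not → no input occurs → does not occur.
Fallback branch 2 unavailable [OR]: Left radar 2 is inoperative=not, Perception stack 2 unavailable=not, Standby brake controller 2 is out=not → no input occurs → does not occur.
Autonomous vehicle fails to stop [OR]: Perception stack down=occurs, Brake command lost=not, Fallback branch 2 unavailable=not → at least one input occurs → occurs.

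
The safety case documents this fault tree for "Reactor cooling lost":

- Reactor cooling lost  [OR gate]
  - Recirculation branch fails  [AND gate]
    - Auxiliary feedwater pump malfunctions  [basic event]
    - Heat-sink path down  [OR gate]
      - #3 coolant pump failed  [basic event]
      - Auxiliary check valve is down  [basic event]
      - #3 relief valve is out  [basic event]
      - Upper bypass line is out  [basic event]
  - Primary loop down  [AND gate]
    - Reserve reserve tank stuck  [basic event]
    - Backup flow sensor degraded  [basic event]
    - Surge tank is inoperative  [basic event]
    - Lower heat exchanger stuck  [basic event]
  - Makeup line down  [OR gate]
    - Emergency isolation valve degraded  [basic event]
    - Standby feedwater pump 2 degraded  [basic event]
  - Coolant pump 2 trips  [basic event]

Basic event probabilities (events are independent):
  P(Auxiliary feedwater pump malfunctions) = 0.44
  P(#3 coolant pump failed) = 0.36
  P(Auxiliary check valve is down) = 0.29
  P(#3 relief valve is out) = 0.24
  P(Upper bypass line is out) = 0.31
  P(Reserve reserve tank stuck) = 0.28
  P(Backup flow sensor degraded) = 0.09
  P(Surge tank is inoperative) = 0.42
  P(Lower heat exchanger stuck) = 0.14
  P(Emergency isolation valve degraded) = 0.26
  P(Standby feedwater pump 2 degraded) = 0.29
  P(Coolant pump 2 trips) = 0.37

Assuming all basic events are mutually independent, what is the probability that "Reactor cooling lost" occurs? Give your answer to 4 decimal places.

0.7803

P(Heat-sink path down) [OR] = 1 − (1−0.36) × (1−0.29) × (1−0.24) × (1−0.31) = 0.761713
P(Recirculation branch fails) [AND] = 0.44 × 0.761713 = 0.335154
P(Primary loop down) [AND] = 0.28 × 0.09 × 0.42 × 0.14 = 0.001482
P(Makeup line down) [OR] = 1 − (1−0.26) × (1−0.29) = 0.474600
P(Reactor cooling lost) [OR] = 1 − (1−0.335154) × (1−0.001482) × (1−0.474600) × (1−0.37) = 0.780261
Rounded to 4 decimal places: P(Reactor cooling lost) ≈ 0.7803.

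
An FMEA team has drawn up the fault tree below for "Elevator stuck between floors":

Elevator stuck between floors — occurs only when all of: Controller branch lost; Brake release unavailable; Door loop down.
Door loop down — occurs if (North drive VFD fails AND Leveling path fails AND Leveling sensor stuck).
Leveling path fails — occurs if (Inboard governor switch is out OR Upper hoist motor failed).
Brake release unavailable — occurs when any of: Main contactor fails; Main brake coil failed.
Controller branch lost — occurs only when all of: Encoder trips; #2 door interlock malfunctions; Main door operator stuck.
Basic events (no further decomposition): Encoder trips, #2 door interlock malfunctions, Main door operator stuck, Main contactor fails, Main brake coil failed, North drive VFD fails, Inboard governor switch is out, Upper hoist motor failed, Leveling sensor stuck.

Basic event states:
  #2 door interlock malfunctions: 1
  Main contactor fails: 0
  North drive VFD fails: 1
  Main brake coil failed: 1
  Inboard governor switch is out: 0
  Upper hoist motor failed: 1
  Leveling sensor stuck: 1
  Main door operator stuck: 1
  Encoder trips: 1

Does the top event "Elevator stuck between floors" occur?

Yes

Controller branch lost [AND]: Encoder trips=occurs, #2 door interlock malfunctions=occurs, Main door operator stuck=occurs → all inputs occur → occurs.
Brake release unavailable [OR]: Main contactor fails=not, Main brake coil failed=occurs → at least one input occurs → occurs.
Leveling path fails [OR]: Inboard governor switch is out=not, Upper hoist motor failed=occurs → at least one input occurs → occurs.
Door loop down [AND]: North drive VFD fails=occurs, Leveling path fails=occurs, Leveling sensor stuck=occurs → all inputs occur → occurs.
Elevator stuck between floors [AND]: Controller branch lost=occurs, Brake release unavailable=occurs, Door loop down=occurs → all inputs occur → occurs.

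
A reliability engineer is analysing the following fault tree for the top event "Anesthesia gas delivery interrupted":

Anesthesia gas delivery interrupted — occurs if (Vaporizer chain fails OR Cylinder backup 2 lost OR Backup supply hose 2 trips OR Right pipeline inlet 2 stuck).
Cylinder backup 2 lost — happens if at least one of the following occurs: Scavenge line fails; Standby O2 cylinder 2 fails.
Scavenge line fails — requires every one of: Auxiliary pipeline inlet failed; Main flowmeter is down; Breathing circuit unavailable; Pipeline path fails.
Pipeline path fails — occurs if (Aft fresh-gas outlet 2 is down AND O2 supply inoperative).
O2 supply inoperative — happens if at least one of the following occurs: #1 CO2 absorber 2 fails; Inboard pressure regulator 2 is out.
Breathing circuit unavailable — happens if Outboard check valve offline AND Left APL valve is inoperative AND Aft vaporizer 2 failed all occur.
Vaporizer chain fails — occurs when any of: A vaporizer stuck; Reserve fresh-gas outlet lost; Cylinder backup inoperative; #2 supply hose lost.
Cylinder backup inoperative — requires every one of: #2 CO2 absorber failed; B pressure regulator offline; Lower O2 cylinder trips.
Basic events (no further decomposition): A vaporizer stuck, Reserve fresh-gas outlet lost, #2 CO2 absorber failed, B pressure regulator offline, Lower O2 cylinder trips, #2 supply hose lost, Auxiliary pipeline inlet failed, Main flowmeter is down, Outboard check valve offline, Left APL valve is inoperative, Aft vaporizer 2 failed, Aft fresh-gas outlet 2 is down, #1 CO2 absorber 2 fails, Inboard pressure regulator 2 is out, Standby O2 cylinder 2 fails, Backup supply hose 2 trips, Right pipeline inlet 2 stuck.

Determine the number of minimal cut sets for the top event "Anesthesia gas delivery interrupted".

Cylinder backup inoperative [AND]: one cut set from each child combined → 1 × 1 × 1 = 1 cut set(s).
Vaporizer chain fails [OR]: union of children's cut sets → 4 cut set(s).
Breathing circuit unavailable [AND]: one cut set from each child combined → 1 × 1 × 1 = 1 cut set(s).
O2 supply inoperative [OR]: union of children's cut sets → 2 cut set(s).
Pipeline path fails [AND]: one cut set from each child combined → 1 × 2 = 2 cut set(s).
Scavenge line fails [AND]: one cut set from each child combined → 1 × 1 × 1 × 2 = 2 cut set(s).
Cylinder backup 2 lost [OR]: union of children's cut sets → 3 cut set(s).
Anesthesia gas delivery interrupted [OR]: union of children's cut sets → 9 cut set(s).
Minimal cut sets: {A vaporizer stuck}; {Reserve fresh-gas outlet lost}; {#2 CO2 absorber failed, B pressure regulator offline, Lower O2 cylinder trips}; {#2 supply hose lost}; {#1 CO2 absorber 2 fails, Aft fresh-gas outlet 2 is down, Aft vaporizer 2 failed, Auxiliary pipeline inlet failed, Left APL valve is inoperative, Main flowmeter is down, Outboard check valve offline}; {Aft fresh-gas outlet 2 is down, Aft vaporizer 2 failed, Auxiliary pipeline inlet failed, Inboard pressure regulator 2 is out, Left APL valve is inoperative, Main flowmeter is down, Outboard check valve offline}; {Standby O2 cylinder 2 fails}; {Backup supply hose 2 trips}; {Right pipeline inlet 2 stuck}.

9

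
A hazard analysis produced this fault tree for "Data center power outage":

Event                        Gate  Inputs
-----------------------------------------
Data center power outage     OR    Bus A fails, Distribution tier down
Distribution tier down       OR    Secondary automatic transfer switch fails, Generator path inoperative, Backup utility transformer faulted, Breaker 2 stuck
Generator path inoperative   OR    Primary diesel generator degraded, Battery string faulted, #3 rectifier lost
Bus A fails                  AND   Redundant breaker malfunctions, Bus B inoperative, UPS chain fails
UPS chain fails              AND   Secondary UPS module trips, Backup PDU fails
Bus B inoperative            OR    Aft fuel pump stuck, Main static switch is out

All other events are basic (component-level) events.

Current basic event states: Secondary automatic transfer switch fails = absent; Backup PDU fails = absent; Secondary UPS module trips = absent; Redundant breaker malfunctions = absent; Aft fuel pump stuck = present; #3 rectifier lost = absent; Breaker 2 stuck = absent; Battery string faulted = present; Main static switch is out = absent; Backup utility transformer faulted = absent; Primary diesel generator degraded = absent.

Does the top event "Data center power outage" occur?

Bus B inoperative [OR]: Aft fuel pump stuck=occurs, Main static switch is out=not → at least one input occurs → occurs.
UPS chain fails [AND]: Secondary UPS module trips=not, Backup PDU fails=not → not all inputs occur → does not occur.
Bus A fails [AND]: Redundant breaker malfunctions=not, Bus B inoperative=occurs, UPS chain fails=not → not all inputs occur → does not occur.
Generator path inoperative [OR]: Primary diesel generator degraded=not, Battery string faulted=occurs, #3 rectifier lost=not → at least one input occurs → occurs.
Distribution tier down [OR]: Secondary automatic transfer switch fails=not, Generator path inoperative=occurs, Backup utility transformer faulted=not, Breaker 2 stuck=not → at least one input occurs → occurs.
Data center power outage [OR]: Bus A fails=not, Distribution tier down=occurs → at least one input occurs → occurs.

Yes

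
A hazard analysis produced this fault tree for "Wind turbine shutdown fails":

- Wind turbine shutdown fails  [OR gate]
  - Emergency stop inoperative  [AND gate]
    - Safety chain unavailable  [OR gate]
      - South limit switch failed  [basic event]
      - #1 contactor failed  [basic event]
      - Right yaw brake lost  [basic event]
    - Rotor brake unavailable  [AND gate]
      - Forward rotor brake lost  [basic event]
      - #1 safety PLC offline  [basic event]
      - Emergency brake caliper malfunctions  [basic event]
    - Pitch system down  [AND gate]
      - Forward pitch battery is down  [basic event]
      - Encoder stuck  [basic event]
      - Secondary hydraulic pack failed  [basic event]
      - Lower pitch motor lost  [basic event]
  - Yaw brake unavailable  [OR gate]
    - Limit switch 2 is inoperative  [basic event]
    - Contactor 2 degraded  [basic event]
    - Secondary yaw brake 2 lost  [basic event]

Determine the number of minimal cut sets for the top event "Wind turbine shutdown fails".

Safety chain unavailable [OR]: union of children's cut sets → 3 cut set(s).
Rotor brake unavailable [AND]: one cut set from each child combined → 1 × 1 × 1 = 1 cut set(s).
Pitch system down [AND]: one cut set from each child combined → 1 × 1 × 1 × 1 = 1 cut set(s).
Emergency stop inoperative [AND]: one cut set from each child combined → 3 × 1 × 1 = 3 cut set(s).
Yaw brake unavailable [OR]: union of children's cut sets → 3 cut set(s).
Wind turbine shutdown fails [OR]: union of children's cut sets → 6 cut set(s).
Minimal cut sets: {#1 safety PLC offline, Emergency brake caliper malfunctions, Encoder stuck, Forward pitch battery is down, Forward rotor brake lost, Lower pitch motor lost, Secondary hydraulic pack failed, South limit switch failed}; {#1 contactor failed, #1 safety PLC offline, Emergency brake caliper malfunctions, Encoder stuck, Forward pitch battery is down, Forward rotor brake lost, Lower pitch motor lost, Secondary hydraulic pack failed}; {#1 safety PLC offline, Emergency brake caliper malfunctions, Encoder stuck, Forward pitch battery is down, Forward rotor brake lost, Lower pitch motor lost, Right yaw brake lost, Secondary hydraulic pack failed}; {Limit switch 2 is inoperative}; {Contactor 2 degraded}; {Secondary yaw brake 2 lost}.

6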